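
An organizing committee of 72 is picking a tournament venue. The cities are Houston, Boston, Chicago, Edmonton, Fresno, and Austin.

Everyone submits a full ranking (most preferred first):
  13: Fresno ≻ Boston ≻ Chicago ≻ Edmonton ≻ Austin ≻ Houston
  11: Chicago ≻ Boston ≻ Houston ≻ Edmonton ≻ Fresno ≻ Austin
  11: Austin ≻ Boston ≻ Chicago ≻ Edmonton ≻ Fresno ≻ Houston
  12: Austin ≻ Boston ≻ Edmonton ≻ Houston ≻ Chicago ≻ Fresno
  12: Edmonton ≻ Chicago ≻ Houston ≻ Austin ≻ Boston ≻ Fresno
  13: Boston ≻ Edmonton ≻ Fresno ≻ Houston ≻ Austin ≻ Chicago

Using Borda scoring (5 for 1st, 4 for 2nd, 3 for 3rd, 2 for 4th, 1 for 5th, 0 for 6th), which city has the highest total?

Boston

Houston: 13×0 + 11×3 + 11×0 + 12×2 + 12×3 + 13×2 = 119
Boston: 13×4 + 11×4 + 11×4 + 12×4 + 12×1 + 13×5 = 265
Chicago: 13×3 + 11×5 + 11×3 + 12×1 + 12×4 + 13×0 = 187
Edmonton: 13×2 + 11×2 + 11×2 + 12×3 + 12×5 + 13×4 = 218
Fresno: 13×5 + 11×1 + 11×1 + 12×0 + 12×0 + 13×3 = 126
Austin: 13×1 + 11×0 + 11×5 + 12×5 + 12×2 + 13×1 = 165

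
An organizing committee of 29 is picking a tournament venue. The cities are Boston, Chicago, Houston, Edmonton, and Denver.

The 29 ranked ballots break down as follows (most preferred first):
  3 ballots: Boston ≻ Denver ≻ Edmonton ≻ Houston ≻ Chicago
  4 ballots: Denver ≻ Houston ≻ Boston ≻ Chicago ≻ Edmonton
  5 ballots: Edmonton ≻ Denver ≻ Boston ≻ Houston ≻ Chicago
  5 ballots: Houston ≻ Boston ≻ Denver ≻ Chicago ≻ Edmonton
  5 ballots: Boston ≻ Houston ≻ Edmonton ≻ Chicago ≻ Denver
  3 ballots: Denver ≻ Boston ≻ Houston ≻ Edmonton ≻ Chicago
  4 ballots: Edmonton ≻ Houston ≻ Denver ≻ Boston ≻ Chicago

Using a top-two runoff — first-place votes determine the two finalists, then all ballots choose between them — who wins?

Round 1 first-place votes: Boston 8, Chicago 0, Houston 5, Edmonton 9, Denver 7. Edmonton and Boston advance.
Runoff: Edmonton is ranked above Boston on 9 ballots, Boston above Edmonton on 20.

Boston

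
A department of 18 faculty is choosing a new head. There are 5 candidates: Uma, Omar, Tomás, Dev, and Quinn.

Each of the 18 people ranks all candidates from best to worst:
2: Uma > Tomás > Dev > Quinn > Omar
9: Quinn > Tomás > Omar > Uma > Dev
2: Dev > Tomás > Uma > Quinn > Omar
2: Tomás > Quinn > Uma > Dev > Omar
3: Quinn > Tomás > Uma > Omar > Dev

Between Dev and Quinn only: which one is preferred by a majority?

Dev is ranked above Quinn on 4 ballots; Quinn above Dev on 14.

Quinn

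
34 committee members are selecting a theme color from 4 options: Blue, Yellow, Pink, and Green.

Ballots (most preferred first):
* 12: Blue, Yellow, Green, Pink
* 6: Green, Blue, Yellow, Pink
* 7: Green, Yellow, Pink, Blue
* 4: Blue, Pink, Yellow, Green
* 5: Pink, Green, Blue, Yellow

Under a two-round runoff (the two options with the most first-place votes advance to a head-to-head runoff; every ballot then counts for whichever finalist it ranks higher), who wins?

Round 1 first-place votes: Blue 16, Yellow 0, Pink 5, Green 13. Blue and Green advance.
Runoff: Blue is ranked above Green on 16 ballots, Green above Blue on 18.

Green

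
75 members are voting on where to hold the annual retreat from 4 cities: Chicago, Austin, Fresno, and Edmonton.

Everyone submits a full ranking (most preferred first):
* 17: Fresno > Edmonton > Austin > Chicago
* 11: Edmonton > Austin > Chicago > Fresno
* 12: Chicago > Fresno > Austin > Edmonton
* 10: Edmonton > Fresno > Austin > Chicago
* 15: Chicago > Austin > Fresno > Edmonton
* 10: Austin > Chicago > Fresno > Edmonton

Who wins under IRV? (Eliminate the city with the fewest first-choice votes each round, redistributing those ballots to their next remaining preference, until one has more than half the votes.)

Edmonton

Round 1: Chicago 27, Austin 10, Fresno 17, Edmonton 21. Austin eliminated.
Round 2: Chicago 37, Fresno 17, Edmonton 21. Fresno eliminated.
Round 3: Chicago 37, Edmonton 38. Edmonton has a majority (≥38).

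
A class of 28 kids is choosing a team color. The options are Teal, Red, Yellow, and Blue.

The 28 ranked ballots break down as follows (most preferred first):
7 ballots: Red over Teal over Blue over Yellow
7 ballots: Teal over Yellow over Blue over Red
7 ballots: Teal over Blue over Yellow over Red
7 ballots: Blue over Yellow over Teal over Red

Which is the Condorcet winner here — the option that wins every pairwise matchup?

Teal

Teal vs Red: 21–7
Teal vs Yellow: 21–7
Teal vs Blue: 21–7
Teal beats every other option.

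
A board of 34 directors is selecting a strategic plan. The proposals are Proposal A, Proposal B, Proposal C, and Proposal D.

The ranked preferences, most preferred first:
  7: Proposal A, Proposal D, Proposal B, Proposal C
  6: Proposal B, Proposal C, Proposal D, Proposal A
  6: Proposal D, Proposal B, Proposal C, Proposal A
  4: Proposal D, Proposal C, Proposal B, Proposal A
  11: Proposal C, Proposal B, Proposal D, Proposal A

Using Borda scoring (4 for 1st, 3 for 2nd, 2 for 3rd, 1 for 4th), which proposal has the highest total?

Proposal B

Proposal A: 7×4 + 6×1 + 6×1 + 4×1 + 11×1 = 55
Proposal B: 7×2 + 6×4 + 6×3 + 4×2 + 11×3 = 97
Proposal C: 7×1 + 6×3 + 6×2 + 4×3 + 11×4 = 93
Proposal D: 7×3 + 6×2 + 6×4 + 4×4 + 11×2 = 95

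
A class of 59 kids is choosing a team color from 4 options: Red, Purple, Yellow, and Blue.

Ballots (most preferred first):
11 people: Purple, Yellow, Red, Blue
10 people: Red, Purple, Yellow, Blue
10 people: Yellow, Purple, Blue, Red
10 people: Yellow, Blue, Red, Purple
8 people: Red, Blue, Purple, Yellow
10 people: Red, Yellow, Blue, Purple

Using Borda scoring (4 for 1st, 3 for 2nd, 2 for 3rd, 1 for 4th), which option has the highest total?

Yellow

Red: 11×2 + 10×4 + 10×1 + 10×2 + 8×4 + 10×4 = 164
Purple: 11×4 + 10×3 + 10×3 + 10×1 + 8×2 + 10×1 = 140
Yellow: 11×3 + 10×2 + 10×4 + 10×4 + 8×1 + 10×3 = 171
Blue: 11×1 + 10×1 + 10×2 + 10×3 + 8×3 + 10×2 = 115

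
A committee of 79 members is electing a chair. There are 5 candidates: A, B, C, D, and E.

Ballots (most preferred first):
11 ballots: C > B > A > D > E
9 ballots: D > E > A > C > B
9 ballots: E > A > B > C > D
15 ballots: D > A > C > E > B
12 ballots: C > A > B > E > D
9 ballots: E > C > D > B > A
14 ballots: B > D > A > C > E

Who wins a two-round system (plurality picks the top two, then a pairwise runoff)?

Round 1 first-place votes: A 0, B 14, C 23, D 24, E 18. D and C advance.
Runoff: D is ranked above C on 38 ballots, C above D on 41.

C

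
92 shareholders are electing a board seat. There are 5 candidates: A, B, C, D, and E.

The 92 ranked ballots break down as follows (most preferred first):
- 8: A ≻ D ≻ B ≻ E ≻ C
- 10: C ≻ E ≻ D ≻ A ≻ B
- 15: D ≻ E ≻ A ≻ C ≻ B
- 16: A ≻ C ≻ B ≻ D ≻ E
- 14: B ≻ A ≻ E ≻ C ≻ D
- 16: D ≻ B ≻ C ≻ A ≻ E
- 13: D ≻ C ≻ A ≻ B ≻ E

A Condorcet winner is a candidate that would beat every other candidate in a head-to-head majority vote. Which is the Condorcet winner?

D

D vs A: 54–38
D vs B: 62–30
D vs C: 52–40
D vs E: 68–24
D beats every other candidate.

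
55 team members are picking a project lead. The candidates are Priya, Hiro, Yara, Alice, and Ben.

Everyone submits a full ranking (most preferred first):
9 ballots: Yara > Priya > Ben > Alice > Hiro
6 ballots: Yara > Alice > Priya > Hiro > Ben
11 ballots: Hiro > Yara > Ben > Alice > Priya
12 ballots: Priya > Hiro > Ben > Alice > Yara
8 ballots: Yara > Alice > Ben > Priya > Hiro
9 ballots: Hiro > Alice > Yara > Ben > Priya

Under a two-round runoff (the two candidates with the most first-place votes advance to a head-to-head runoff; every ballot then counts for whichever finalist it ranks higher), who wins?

Hiro

Round 1 first-place votes: Priya 12, Hiro 20, Yara 23, Alice 0, Ben 0. Yara and Hiro advance.
Runoff: Yara is ranked above Hiro on 23 ballots, Hiro above Yara on 32.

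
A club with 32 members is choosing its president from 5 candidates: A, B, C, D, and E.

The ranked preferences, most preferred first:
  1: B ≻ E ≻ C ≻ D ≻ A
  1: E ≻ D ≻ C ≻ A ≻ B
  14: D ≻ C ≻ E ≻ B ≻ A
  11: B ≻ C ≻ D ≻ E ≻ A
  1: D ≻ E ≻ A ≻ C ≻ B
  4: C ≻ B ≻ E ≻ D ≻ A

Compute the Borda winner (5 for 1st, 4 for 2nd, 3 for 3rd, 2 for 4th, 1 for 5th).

A: 1×1 + 1×2 + 14×1 + 11×1 + 1×3 + 4×1 = 35
B: 1×5 + 1×1 + 14×2 + 11×5 + 1×1 + 4×4 = 106
C: 1×3 + 1×3 + 14×4 + 11×4 + 1×2 + 4×5 = 128
D: 1×2 + 1×4 + 14×5 + 11×3 + 1×5 + 4×2 = 122
E: 1×4 + 1×5 + 14×3 + 11×2 + 1×4 + 4×3 = 89

C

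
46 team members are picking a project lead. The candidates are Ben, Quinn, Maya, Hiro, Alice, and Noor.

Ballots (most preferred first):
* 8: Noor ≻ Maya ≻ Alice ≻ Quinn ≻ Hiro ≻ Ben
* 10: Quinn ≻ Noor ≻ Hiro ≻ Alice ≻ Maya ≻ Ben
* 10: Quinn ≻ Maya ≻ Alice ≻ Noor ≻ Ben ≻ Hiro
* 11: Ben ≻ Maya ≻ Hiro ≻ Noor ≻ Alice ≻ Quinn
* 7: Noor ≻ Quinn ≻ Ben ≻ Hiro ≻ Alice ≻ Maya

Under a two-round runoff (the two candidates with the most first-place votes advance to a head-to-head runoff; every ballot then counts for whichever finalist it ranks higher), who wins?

Noor

Round 1 first-place votes: Ben 11, Quinn 20, Maya 0, Hiro 0, Alice 0, Noor 15. Quinn and Noor advance.
Runoff: Quinn is ranked above Noor on 20 ballots, Noor above Quinn on 26.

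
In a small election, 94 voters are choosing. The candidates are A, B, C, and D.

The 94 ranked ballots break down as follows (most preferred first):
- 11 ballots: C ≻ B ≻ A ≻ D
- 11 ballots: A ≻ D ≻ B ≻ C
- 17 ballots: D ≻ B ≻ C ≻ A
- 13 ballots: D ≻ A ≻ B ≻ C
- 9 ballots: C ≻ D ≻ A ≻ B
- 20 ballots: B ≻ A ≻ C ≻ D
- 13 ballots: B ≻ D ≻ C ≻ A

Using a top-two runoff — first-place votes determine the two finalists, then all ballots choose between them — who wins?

D

Round 1 first-place votes: A 11, B 33, C 20, D 30. B and D advance.
Runoff: B is ranked above D on 44 ballots, D above B on 50.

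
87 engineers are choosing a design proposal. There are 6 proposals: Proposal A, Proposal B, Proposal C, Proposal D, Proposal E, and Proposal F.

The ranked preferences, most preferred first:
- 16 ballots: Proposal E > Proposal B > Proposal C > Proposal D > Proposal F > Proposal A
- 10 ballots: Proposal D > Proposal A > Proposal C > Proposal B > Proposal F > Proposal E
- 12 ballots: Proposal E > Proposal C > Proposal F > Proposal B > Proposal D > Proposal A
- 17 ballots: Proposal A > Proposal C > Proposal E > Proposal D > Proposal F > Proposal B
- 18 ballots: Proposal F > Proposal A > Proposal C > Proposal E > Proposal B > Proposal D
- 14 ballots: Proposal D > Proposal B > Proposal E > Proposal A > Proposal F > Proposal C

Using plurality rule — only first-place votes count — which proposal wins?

First-place votes: Proposal A 17, Proposal B 0, Proposal C 0, Proposal D 24, Proposal E 28, Proposal F 18.

Proposal E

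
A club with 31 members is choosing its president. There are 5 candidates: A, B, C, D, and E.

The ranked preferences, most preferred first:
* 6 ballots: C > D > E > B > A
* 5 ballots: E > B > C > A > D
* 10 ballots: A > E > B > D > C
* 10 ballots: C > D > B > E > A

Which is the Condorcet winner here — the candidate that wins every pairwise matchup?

C

C vs A: 21–10
C vs B: 16–15
C vs D: 21–10
C vs E: 16–15
C beats every other candidate.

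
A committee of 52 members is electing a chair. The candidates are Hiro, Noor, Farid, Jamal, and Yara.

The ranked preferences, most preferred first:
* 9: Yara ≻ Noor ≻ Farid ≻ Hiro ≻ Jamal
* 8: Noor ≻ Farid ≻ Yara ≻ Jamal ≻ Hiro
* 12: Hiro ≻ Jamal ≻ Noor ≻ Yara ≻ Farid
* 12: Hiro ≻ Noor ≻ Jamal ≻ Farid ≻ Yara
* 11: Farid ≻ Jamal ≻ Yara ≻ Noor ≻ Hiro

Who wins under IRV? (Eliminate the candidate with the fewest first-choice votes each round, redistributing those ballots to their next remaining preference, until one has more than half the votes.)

Round 1: Hiro 24, Noor 8, Farid 11, Jamal 0, Yara 9. Jamal eliminated.
Round 2: Hiro 24, Noor 8, Farid 11, Yara 9. Noor eliminated.
Round 3: Hiro 24, Farid 19, Yara 9. Yara eliminated.
Round 4: Hiro 24, Farid 28. Farid has a majority (≥27).

Farid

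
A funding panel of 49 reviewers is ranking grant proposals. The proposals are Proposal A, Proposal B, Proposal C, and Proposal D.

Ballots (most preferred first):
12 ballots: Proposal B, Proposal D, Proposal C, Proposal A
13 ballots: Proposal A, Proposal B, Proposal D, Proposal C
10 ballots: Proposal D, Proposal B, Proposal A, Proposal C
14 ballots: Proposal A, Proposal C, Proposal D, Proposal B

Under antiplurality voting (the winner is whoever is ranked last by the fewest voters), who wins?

Proposal D

Last-place votes: Proposal A 12, Proposal B 14, Proposal C 23, Proposal D 0.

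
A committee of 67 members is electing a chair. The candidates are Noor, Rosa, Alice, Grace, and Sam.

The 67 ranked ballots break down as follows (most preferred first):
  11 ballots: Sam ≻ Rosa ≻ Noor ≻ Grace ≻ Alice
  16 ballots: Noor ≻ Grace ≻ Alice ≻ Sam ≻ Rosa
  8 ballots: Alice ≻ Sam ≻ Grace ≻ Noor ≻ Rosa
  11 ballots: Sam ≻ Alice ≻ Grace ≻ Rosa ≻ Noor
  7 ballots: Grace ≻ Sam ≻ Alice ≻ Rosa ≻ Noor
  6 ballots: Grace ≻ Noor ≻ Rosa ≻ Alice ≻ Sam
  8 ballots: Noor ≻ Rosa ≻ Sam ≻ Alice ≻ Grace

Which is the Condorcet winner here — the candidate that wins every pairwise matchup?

Sam vs Noor: 37–30
Sam vs Rosa: 53–14
Sam vs Alice: 37–30
Sam vs Grace: 38–29
Sam beats every other candidate.

Sam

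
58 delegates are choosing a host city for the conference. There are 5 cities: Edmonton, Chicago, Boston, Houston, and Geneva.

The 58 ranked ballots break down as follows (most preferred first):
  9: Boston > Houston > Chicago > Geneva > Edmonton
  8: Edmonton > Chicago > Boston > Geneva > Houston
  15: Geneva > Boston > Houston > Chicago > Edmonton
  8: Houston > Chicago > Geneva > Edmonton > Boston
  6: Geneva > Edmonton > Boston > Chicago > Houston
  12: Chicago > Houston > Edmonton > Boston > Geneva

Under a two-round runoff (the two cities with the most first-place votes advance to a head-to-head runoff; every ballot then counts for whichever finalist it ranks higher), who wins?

Chicago

Round 1 first-place votes: Edmonton 8, Chicago 12, Boston 9, Houston 8, Geneva 21. Geneva and Chicago advance.
Runoff: Geneva is ranked above Chicago on 21 ballots, Chicago above Geneva on 37.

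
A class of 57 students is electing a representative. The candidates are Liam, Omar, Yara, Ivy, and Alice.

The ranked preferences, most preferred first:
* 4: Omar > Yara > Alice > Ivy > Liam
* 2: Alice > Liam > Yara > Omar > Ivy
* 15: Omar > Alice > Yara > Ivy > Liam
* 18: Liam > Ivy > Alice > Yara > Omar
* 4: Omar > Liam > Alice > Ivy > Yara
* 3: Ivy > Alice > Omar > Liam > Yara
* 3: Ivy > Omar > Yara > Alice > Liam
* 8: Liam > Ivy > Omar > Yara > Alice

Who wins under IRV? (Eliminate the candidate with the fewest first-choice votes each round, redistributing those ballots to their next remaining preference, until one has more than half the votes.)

Round 1: Liam 26, Omar 23, Yara 0, Ivy 6, Alice 2. Yara eliminated.
Round 2: Liam 26, Omar 23, Ivy 6, Alice 2. Alice eliminated.
Round 3: Liam 28, Omar 23, Ivy 6. Ivy eliminated.
Round 4: Liam 28, Omar 29. Omar has a majority (≥29).

Omar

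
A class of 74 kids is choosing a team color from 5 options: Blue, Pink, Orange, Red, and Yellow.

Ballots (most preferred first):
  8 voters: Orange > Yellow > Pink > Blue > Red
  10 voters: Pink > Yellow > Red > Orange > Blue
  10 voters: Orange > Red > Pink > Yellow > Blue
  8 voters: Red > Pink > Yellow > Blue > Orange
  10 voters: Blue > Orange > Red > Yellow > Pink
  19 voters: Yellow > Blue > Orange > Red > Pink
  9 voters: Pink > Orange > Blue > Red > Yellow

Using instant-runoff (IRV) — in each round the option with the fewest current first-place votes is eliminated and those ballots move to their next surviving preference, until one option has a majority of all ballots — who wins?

Round 1: Blue 10, Pink 19, Orange 18, Red 8, Yellow 19. Red eliminated.
Round 2: Blue 10, Pink 27, Orange 18, Yellow 19. Blue eliminated.
Round 3: Pink 27, Orange 28, Yellow 19. Yellow eliminated.
Round 4: Pink 27, Orange 47. Orange has a majority (≥38).

Orange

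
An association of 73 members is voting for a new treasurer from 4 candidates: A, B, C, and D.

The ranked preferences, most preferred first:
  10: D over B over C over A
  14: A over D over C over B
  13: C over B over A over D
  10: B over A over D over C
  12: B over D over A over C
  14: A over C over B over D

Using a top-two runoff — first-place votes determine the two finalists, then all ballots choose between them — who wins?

B

Round 1 first-place votes: A 28, B 22, C 13, D 10. A and B advance.
Runoff: A is ranked above B on 28 ballots, B above A on 45.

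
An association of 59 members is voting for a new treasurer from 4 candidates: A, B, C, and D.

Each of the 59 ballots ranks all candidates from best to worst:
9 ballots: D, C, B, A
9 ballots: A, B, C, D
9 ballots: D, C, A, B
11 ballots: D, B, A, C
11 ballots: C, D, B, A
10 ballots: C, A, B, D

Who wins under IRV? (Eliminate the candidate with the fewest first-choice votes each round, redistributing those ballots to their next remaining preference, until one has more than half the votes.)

C

Round 1: A 9, B 0, C 21, D 29. B eliminated.
Round 2: A 9, C 21, D 29. A eliminated.
Round 3: C 30, D 29. C has a majority (≥30).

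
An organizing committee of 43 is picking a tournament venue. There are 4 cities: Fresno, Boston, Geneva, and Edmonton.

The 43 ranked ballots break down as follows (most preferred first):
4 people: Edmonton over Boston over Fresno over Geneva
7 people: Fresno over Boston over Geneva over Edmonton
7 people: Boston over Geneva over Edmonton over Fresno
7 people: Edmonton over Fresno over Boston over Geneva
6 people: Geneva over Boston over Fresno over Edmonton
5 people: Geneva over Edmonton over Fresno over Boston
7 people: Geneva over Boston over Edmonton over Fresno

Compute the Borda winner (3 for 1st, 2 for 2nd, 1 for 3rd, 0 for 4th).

Fresno: 4×1 + 7×3 + 7×0 + 7×2 + 6×1 + 5×1 + 7×0 = 50
Boston: 4×2 + 7×2 + 7×3 + 7×1 + 6×2 + 5×0 + 7×2 = 76
Geneva: 4×0 + 7×1 + 7×2 + 7×0 + 6×3 + 5×3 + 7×3 = 75
Edmonton: 4×3 + 7×0 + 7×1 + 7×3 + 6×0 + 5×2 + 7×1 = 57

Boston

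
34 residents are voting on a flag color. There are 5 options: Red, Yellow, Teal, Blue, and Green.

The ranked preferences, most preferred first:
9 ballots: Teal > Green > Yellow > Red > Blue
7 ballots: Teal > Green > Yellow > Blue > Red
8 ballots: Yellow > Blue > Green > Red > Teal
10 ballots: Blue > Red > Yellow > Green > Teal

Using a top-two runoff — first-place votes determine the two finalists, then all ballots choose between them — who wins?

Round 1 first-place votes: Red 0, Yellow 8, Teal 16, Blue 10, Green 0. Teal and Blue advance.
Runoff: Teal is ranked above Blue on 16 ballots, Blue above Teal on 18.

Blue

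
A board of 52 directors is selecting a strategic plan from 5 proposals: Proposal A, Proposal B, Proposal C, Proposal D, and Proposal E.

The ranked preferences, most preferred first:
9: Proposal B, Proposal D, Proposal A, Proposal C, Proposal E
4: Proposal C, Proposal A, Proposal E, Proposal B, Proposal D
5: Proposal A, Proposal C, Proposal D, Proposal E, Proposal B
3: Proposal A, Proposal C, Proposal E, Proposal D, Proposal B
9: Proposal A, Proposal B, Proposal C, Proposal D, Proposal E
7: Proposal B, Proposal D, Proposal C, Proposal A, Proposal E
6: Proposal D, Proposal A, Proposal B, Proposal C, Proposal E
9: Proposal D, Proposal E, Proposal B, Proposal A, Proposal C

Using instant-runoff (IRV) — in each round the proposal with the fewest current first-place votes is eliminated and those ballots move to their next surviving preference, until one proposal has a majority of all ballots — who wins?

Round 1: Proposal A 17, Proposal B 16, Proposal C 4, Proposal D 15, Proposal E 0. Proposal E eliminated.
Round 2: Proposal A 17, Proposal B 16, Proposal C 4, Proposal D 15. Proposal C eliminated.
Round 3: Proposal A 21, Proposal B 16, Proposal D 15. Proposal D eliminated.
Round 4: Proposal A 27, Proposal B 25. Proposal A has a majority (≥27).

Proposal A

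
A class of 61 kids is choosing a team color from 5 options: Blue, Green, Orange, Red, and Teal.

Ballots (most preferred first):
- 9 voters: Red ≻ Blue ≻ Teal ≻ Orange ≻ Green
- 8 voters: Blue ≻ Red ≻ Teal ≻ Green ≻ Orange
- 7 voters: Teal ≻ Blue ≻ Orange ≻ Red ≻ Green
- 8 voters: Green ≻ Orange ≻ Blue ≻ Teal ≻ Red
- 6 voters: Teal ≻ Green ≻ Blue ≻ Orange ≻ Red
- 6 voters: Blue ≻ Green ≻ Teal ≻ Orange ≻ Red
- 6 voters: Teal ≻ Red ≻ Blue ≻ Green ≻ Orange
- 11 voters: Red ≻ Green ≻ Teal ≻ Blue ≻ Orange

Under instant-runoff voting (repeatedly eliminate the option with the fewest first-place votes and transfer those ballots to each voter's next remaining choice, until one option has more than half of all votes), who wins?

Round 1: Blue 14, Green 8, Orange 0, Red 20, Teal 19. Orange eliminated.
Round 2: Blue 14, Green 8, Red 20, Teal 19. Green eliminated.
Round 3: Blue 22, Red 20, Teal 19. Teal eliminated.
Round 4: Blue 35, Red 26. Blue has a majority (≥31).

Blue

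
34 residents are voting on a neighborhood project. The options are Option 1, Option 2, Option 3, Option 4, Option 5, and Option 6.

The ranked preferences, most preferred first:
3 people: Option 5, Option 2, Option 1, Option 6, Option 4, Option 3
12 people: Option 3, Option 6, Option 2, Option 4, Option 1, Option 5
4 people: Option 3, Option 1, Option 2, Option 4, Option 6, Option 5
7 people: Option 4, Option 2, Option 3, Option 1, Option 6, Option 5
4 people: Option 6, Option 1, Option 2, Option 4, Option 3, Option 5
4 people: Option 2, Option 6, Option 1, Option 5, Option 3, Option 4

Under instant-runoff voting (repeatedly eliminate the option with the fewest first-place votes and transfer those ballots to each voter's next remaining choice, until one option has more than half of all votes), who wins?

Option 2

Round 1: Option 1 0, Option 2 4, Option 3 16, Option 4 7, Option 5 3, Option 6 4. Option 1 eliminated.
Round 2: Option 2 4, Option 3 16, Option 4 7, Option 5 3, Option 6 4. Option 5 eliminated.
Round 3: Option 2 7, Option 3 16, Option 4 7, Option 6 4. Option 6 eliminated.
Round 4: Option 2 11, Option 3 16, Option 4 7. Option 4 eliminated.
Round 5: Option 2 18, Option 3 16. Option 2 has a majority (≥18).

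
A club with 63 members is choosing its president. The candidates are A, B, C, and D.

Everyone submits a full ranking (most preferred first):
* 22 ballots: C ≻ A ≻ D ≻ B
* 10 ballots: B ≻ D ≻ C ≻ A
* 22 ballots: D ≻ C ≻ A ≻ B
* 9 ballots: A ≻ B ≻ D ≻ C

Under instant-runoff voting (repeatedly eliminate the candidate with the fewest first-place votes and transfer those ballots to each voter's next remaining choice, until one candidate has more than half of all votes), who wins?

D

Round 1: A 9, B 10, C 22, D 22. A eliminated.
Round 2: B 19, C 22, D 22. B eliminated.
Round 3: C 22, D 41. D has a majority (≥32).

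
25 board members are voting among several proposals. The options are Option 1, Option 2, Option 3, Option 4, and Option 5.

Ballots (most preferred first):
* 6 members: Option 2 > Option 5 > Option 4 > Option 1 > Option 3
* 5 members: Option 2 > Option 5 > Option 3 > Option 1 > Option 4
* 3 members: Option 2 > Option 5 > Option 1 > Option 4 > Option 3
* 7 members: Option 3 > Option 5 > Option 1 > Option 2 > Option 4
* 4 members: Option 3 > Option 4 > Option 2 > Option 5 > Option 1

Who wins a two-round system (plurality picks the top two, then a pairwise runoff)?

Round 1 first-place votes: Option 1 0, Option 2 14, Option 3 11, Option 4 0, Option 5 0. Option 2 and Option 3 advance.
Runoff: Option 2 is ranked above Option 3 on 14 ballots, Option 3 above Option 2 on 11.

Option 2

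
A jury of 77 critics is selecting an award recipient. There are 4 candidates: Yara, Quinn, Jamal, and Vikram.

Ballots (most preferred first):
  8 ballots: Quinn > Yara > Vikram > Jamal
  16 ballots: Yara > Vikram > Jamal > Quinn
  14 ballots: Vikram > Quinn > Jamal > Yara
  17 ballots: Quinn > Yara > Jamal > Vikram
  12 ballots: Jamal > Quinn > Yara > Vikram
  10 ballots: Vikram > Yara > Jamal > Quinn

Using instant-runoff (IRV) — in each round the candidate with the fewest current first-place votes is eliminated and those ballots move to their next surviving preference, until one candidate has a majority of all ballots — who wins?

Vikram

Round 1: Yara 16, Quinn 25, Jamal 12, Vikram 24. Jamal eliminated.
Round 2: Yara 16, Quinn 37, Vikram 24. Yara eliminated.
Round 3: Quinn 37, Vikram 40. Vikram has a majority (≥39).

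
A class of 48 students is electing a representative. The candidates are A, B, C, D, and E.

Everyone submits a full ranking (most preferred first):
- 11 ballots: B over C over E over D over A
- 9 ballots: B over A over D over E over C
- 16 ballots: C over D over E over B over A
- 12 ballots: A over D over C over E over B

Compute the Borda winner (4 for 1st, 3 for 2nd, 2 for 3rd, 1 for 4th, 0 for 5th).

C

A: 11×0 + 9×3 + 16×0 + 12×4 = 75
B: 11×4 + 9×4 + 16×1 + 12×0 = 96
C: 11×3 + 9×0 + 16×4 + 12×2 = 121
D: 11×1 + 9×2 + 16×3 + 12×3 = 113
E: 11×2 + 9×1 + 16×2 + 12×1 = 75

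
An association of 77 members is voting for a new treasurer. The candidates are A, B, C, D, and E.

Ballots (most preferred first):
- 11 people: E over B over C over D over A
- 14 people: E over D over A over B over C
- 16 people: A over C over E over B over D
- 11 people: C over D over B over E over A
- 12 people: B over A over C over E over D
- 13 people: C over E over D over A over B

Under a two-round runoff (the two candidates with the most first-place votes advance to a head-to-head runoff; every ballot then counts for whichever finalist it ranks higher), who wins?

Round 1 first-place votes: A 16, B 12, C 24, D 0, E 25. E and C advance.
Runoff: E is ranked above C on 25 ballots, C above E on 52.

C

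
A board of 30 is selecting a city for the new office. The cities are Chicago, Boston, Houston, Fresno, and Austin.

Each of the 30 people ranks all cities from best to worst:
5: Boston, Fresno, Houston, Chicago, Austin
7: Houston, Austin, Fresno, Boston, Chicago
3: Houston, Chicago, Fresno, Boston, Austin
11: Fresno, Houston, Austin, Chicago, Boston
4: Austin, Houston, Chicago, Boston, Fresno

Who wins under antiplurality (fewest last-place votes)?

Last-place votes: Chicago 7, Boston 11, Houston 0, Fresno 4, Austin 8.

Houston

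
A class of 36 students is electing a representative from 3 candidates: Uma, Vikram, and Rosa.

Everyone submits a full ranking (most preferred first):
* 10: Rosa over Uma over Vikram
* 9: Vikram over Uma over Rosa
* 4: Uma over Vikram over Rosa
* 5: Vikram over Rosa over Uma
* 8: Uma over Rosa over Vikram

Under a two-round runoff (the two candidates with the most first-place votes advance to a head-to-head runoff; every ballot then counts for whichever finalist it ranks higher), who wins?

Round 1 first-place votes: Uma 12, Vikram 14, Rosa 10. Vikram and Uma advance.
Runoff: Vikram is ranked above Uma on 14 ballots, Uma above Vikram on 22.

Uma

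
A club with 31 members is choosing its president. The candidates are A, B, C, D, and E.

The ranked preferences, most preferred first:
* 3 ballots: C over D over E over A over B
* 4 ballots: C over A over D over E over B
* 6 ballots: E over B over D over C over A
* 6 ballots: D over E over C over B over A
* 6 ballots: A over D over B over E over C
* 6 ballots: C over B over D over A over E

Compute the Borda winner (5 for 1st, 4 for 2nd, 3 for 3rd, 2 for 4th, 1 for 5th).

A: 3×2 + 4×4 + 6×1 + 6×1 + 6×5 + 6×2 = 76
B: 3×1 + 4×1 + 6×4 + 6×2 + 6×3 + 6×4 = 85
C: 3×5 + 4×5 + 6×2 + 6×3 + 6×1 + 6×5 = 101
D: 3×4 + 4×3 + 6×3 + 6×5 + 6×4 + 6×3 = 114
E: 3×3 + 4×2 + 6×5 + 6×4 + 6×2 + 6×1 = 89

D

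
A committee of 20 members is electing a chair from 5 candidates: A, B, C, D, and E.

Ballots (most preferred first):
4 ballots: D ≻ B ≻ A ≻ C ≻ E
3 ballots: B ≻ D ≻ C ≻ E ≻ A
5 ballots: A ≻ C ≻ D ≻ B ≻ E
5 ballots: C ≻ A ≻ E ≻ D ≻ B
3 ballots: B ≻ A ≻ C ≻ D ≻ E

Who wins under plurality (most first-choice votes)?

First-place votes: A 5, B 6, C 5, D 4, E 0.

B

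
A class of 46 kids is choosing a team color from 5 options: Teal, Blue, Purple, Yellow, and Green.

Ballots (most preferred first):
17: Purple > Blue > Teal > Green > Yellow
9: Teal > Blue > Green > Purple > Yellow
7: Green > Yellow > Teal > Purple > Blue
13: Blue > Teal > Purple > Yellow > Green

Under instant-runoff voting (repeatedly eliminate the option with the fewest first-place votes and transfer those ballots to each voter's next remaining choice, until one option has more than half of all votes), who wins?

Round 1: Teal 9, Blue 13, Purple 17, Yellow 0, Green 7. Yellow eliminated.
Round 2: Teal 9, Blue 13, Purple 17, Green 7. Green eliminated.
Round 3: Teal 16, Blue 13, Purple 17. Blue eliminated.
Round 4: Teal 29, Purple 17. Teal has a majority (≥24).

Teal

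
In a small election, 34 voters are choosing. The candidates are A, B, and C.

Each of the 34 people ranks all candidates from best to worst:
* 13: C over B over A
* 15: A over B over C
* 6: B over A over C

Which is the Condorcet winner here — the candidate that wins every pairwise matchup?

B vs A: 19–15
B vs C: 21–13
B beats every other candidate.

B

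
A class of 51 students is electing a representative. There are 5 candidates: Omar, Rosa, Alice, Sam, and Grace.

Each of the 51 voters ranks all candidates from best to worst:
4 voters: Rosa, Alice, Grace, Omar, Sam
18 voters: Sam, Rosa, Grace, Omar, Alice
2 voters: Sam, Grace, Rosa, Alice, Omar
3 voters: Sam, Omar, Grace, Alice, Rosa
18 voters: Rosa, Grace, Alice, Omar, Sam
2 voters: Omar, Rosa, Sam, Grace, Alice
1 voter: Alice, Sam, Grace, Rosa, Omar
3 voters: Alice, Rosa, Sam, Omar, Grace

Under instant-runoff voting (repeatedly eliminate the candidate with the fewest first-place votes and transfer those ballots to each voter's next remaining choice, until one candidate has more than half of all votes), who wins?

Round 1: Omar 2, Rosa 22, Alice 4, Sam 23, Grace 0. Grace eliminated.
Round 2: Omar 2, Rosa 22, Alice 4, Sam 23. Omar eliminated.
Round 3: Rosa 24, Alice 4, Sam 23. Alice eliminated.
Round 4: Rosa 27, Sam 24. Rosa has a majority (≥26).

Rosa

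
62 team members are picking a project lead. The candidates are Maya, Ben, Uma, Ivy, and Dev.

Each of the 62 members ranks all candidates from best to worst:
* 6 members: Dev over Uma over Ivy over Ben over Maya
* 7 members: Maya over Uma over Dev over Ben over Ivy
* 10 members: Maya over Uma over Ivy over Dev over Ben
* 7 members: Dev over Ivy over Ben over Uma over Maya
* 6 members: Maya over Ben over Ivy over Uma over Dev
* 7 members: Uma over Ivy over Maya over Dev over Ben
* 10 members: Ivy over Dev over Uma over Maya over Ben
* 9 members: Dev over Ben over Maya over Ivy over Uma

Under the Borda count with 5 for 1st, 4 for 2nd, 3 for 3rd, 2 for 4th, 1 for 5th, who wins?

Maya: 6×1 + 7×5 + 10×5 + 7×1 + 6×5 + 7×3 + 10×2 + 9×3 = 196
Ben: 6×2 + 7×2 + 10×1 + 7×3 + 6×4 + 7×1 + 10×1 + 9×4 = 134
Uma: 6×4 + 7×4 + 10×4 + 7×2 + 6×2 + 7×5 + 10×3 + 9×1 = 192
Ivy: 6×3 + 7×1 + 10×3 + 7×4 + 6×3 + 7×4 + 10×5 + 9×2 = 197
Dev: 6×5 + 7×3 + 10×2 + 7×5 + 6×1 + 7×2 + 10×4 + 9×5 = 211

Dev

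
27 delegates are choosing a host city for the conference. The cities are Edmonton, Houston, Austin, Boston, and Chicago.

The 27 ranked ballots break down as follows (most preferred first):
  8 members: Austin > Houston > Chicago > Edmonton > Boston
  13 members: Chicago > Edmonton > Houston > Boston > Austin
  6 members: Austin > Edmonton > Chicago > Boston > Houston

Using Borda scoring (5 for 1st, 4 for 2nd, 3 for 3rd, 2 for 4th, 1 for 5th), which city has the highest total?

Edmonton: 8×2 + 13×4 + 6×4 = 92
Houston: 8×4 + 13×3 + 6×1 = 77
Austin: 8×5 + 13×1 + 6×5 = 83
Boston: 8×1 + 13×2 + 6×2 = 46
Chicago: 8×3 + 13×5 + 6×3 = 107

Chicago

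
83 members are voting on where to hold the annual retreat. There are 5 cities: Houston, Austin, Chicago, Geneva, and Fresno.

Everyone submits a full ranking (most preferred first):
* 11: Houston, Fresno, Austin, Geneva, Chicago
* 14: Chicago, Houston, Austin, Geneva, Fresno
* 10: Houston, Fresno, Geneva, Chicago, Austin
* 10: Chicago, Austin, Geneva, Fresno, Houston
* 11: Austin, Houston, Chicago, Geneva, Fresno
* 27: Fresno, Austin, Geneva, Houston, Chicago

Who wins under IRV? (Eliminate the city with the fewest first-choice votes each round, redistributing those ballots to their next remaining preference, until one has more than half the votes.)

Round 1: Houston 21, Austin 11, Chicago 24, Geneva 0, Fresno 27. Geneva eliminated.
Round 2: Houston 21, Austin 11, Chicago 24, Fresno 27. Austin eliminated.
Round 3: Houston 32, Chicago 24, Fresno 27. Chicago eliminated.
Round 4: Houston 46, Fresno 37. Houston has a majority (≥42).

Houston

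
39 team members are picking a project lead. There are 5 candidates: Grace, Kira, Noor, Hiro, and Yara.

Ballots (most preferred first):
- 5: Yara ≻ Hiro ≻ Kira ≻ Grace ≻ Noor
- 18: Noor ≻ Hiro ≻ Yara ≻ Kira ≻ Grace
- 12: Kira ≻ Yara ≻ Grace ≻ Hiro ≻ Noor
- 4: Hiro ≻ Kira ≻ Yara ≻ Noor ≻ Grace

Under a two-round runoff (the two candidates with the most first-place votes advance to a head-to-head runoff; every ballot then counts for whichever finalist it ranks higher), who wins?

Round 1 first-place votes: Grace 0, Kira 12, Noor 18, Hiro 4, Yara 5. Noor and Kira advance.
Runoff: Noor is ranked above Kira on 18 ballots, Kira above Noor on 21.

Kira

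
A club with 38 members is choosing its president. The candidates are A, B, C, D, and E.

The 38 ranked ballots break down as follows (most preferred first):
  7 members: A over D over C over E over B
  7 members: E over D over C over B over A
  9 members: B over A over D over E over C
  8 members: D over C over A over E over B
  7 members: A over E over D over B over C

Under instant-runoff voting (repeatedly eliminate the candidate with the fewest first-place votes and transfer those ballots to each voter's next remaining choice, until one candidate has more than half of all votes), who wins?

Round 1: A 14, B 9, C 0, D 8, E 7. C eliminated.
Round 2: A 14, B 9, D 8, E 7. E eliminated.
Round 3: A 14, B 9, D 15. B eliminated.
Round 4: A 23, D 15. A has a majority (≥20).

A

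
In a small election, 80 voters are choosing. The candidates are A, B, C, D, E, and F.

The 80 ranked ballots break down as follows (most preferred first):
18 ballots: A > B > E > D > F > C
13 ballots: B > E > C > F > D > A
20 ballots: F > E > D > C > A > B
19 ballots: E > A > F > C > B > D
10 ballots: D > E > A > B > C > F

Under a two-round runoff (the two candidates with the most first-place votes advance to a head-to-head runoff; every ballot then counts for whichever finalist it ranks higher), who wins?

E

Round 1 first-place votes: A 18, B 13, C 0, D 10, E 19, F 20. F and E advance.
Runoff: F is ranked above E on 20 ballots, E above F on 60.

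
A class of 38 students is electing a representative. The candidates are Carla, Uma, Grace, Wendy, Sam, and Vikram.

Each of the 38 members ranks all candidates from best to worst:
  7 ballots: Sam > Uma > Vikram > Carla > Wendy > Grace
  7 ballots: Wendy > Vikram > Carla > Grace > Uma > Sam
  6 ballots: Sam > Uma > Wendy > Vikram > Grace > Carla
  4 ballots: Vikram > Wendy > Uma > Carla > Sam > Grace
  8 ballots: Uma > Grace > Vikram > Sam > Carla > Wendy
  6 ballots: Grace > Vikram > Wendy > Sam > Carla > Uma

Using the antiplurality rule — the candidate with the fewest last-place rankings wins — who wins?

Last-place votes: Carla 6, Uma 6, Grace 11, Wendy 8, Sam 7, Vikram 0.

Vikram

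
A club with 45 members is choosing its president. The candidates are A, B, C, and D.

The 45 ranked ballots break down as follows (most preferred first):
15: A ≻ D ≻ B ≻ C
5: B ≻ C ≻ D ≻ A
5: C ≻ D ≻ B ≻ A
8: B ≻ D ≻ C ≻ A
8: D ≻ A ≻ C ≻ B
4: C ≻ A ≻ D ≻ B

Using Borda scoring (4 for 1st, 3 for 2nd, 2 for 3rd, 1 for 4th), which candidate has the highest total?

A: 15×4 + 5×1 + 5×1 + 8×1 + 8×3 + 4×3 = 114
B: 15×2 + 5×4 + 5×2 + 8×4 + 8×1 + 4×1 = 104
C: 15×1 + 5×3 + 5×4 + 8×2 + 8×2 + 4×4 = 98
D: 15×3 + 5×2 + 5×3 + 8×3 + 8×4 + 4×2 = 134

D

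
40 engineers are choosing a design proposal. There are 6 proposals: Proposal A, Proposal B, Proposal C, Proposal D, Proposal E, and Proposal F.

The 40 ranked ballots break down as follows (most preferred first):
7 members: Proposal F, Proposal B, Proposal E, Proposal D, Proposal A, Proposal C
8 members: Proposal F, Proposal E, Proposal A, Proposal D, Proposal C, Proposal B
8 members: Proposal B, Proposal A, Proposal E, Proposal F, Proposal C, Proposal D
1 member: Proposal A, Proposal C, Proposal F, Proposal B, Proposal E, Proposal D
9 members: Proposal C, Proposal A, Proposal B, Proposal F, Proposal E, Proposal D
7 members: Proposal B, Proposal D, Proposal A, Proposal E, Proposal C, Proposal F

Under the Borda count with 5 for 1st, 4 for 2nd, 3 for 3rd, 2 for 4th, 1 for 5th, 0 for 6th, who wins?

Proposal A: 7×1 + 8×3 + 8×4 + 1×5 + 9×4 + 7×3 = 125
Proposal B: 7×4 + 8×0 + 8×5 + 1×2 + 9×3 + 7×5 = 132
Proposal C: 7×0 + 8×1 + 8×1 + 1×4 + 9×5 + 7×1 = 72
Proposal D: 7×2 + 8×2 + 8×0 + 1×0 + 9×0 + 7×4 = 58
Proposal E: 7×3 + 8×4 + 8×3 + 1×1 + 9×1 + 7×2 = 101
Proposal F: 7×5 + 8×5 + 8×2 + 1×3 + 9×2 + 7×0 = 112

Proposal B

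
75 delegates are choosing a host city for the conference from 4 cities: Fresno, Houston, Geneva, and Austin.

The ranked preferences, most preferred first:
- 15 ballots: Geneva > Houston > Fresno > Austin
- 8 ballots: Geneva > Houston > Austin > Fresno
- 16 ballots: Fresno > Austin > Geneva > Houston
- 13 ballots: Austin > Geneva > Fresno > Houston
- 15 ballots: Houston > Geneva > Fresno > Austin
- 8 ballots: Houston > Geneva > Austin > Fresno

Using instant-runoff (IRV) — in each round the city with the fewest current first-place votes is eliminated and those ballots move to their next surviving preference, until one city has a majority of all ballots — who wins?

Geneva

Round 1: Fresno 16, Houston 23, Geneva 23, Austin 13. Austin eliminated.
Round 2: Fresno 16, Houston 23, Geneva 36. Fresno eliminated.
Round 3: Houston 23, Geneva 52. Geneva has a majority (≥38).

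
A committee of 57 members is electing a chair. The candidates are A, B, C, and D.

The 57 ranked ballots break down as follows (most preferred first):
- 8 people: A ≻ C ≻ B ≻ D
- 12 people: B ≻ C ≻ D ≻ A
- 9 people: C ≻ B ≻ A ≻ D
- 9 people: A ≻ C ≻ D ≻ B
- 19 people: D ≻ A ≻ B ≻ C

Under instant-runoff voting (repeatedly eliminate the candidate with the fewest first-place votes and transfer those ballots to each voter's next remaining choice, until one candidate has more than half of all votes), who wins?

B

Round 1: A 17, B 12, C 9, D 19. C eliminated.
Round 2: A 17, B 21, D 19. A eliminated.
Round 3: B 29, D 28. B has a majority (≥29).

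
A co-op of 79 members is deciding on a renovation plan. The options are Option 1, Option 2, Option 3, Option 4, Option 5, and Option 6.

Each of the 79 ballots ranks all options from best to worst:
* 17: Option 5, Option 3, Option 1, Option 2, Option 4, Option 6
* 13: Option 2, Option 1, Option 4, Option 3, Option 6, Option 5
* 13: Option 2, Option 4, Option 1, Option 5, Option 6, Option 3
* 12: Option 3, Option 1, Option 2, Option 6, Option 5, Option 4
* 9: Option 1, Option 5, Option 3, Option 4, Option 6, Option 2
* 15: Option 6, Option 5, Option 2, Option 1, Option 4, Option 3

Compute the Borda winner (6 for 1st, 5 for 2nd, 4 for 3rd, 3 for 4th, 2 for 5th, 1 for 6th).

Option 1

Option 1: 17×4 + 13×5 + 13×4 + 12×5 + 9×6 + 15×3 = 344
Option 2: 17×3 + 13×6 + 13×6 + 12×4 + 9×1 + 15×4 = 324
Option 3: 17×5 + 13×3 + 13×1 + 12×6 + 9×4 + 15×1 = 260
Option 4: 17×2 + 13×4 + 13×5 + 12×1 + 9×3 + 15×2 = 220
Option 5: 17×6 + 13×1 + 13×3 + 12×2 + 9×5 + 15×5 = 298
Option 6: 17×1 + 13×2 + 13×2 + 12×3 + 9×2 + 15×6 = 213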